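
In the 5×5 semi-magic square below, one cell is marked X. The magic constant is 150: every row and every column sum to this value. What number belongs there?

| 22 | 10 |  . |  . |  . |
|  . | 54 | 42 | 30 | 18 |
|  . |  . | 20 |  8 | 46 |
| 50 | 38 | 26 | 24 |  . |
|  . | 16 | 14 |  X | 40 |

52

Row 2 needs 150; the known cells sum to 144, so (2,1) = 6.
Row 4 must total 150; the given cells sum to 138, so (4,5) = 12.
Column 2 must total 150; the given cells sum to 118, so (3,2) = 32.
Using column 3: 42 + 20 + 26 + 14 + ? → (1,3) = 150 − 102 = 48.
The remaining cell in column 5 is (1,5) = 150 − 116 = 34.
Using row 1: 22 + 10 + 48 + 34 + ? → (1,4) = 150 − 114 = 36.
Row 3: 32 + 20 + 8 + 46 + ? = 150, so (3,1) = 44.
Column 1 must total 150; the given cells sum to 122, so (5,1) = 28.
From column 4, 150 − (36 + 30 + 8 + 24) gives (5,4) = 52.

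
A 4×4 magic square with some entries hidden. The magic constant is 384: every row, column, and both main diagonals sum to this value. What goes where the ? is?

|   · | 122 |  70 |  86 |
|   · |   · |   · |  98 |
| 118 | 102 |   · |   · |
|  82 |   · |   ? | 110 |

126

Using row 1: 122 + 70 + 86 + ? → (1,1) = 384 − 278 = 106.
Column 1 needs 384; the known cells sum to 306, so (2,1) = 78.
Using column 4: 86 + 98 + 110 + ? → (3,4) = 384 − 294 = 90.
Anti-diagonal must total 384; the given cells sum to 270, so (2,3) = 114.
From row 2, 384 − (78 + 114 + 98) gives (2,2) = 94.
From row 3, 384 − (118 + 102 + 90) gives (3,3) = 74.
From column 2, 384 − (122 + 94 + 102) gives (4,2) = 66.
Column 3 needs 384; the known cells sum to 258, so (4,3) = 126.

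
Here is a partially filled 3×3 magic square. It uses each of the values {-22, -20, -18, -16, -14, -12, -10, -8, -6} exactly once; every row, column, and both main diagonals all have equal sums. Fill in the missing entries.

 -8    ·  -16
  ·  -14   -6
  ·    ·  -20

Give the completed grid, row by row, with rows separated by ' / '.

The 9 entries sum to -126, so each line sums to -126/3 = -42.
From row 1, -42 − (-8 + (-16)) gives (1,2) = -18.
Row 2 needs -42; the known cells sum to -20, so (2,1) = -22.
Column 1: -8 + (-22) + ? = -42, so (3,1) = -12.
Column 2 needs -42; the known cells sum to -32, so (3,2) = -10.

-8 -18 -16 / -22 -14 -6 / -12 -10 -20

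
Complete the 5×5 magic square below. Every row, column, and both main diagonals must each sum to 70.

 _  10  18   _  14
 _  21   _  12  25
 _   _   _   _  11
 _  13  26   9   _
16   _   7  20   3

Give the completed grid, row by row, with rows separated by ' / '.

Row 5: 16 + 7 + 20 + 3 + ? = 70, so (5,2) = 24.
Using column 2: 10 + 21 + 13 + 24 + ? → (3,2) = 70 − 68 = 2.
From column 5, 70 − (14 + 25 + 11 + 3) gives (4,5) = 17.
Anti-diagonal must total 70; the given cells sum to 55, so (3,3) = 15.
The remaining cell in row 4 is (4,1) = 70 − 65 = 5.
The remaining cell in column 3 is (2,3) = 70 − 66 = 4.
Using main diagonal: 21 + 15 + 9 + 3 + ? → (1,1) = 70 − 48 = 22.
Row 1 must total 70; the given cells sum to 64, so (1,4) = 6.
Row 2: 21 + 4 + 12 + 25 + ? = 70, so (2,1) = 8.
From column 1, 70 − (22 + 8 + 5 + 16) gives (3,1) = 19.
Using column 4: 6 + 12 + 9 + 20 + ? → (3,4) = 70 − 47 = 23.

22 10 18 6 14 / 8 21 4 12 25 / 19 2 15 23 11 / 5 13 26 9 17 / 16 24 7 20 3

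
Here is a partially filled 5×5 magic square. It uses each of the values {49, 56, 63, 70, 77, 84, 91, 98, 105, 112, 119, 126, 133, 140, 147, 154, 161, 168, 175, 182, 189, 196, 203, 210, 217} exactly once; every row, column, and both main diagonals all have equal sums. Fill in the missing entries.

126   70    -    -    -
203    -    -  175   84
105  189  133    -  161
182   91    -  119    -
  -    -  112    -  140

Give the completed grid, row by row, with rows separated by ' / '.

The 25 entries sum to 3325, so each line sums to 3325/5 = 665.
Row 3 must total 665; the given cells sum to 588, so (3,4) = 77.
The remaining cell in column 1 is (5,1) = 665 − 616 = 49.
Main diagonal: 126 + 133 + 119 + 140 + ? = 665, so (2,2) = 147.
Using anti-diagonal: 175 + 133 + 91 + 49 + ? → (1,5) = 665 − 448 = 217.
Row 2: 203 + 147 + 175 + 84 + ? = 665, so (2,3) = 56.
From column 2, 665 − (70 + 147 + 189 + 91) gives (5,2) = 168.
Using column 5: 217 + 84 + 161 + 140 + ? → (4,5) = 665 − 602 = 63.
Using row 4: 182 + 91 + 119 + 63 + ? → (4,3) = 665 − 455 = 210.
From row 5, 665 − (49 + 168 + 112 + 140) gives (5,4) = 196.
The remaining cell in column 3 is (1,3) = 665 − 511 = 154.
Using column 4: 175 + 77 + 119 + 196 + ? → (1,4) = 665 − 567 = 98.

126 70 154 98 217 / 203 147 56 175 84 / 105 189 133 77 161 / 182 91 210 119 63 / 49 168 112 196 140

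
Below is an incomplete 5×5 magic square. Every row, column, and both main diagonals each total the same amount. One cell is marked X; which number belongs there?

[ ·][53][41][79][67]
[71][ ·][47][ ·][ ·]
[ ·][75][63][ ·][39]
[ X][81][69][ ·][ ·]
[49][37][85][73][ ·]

43

Column 3 is complete and sums to 305; that is the magic constant.
Using row 1: 53 + 41 + 79 + 67 + ? → (1,1) = 305 − 240 = 65.
Row 5: 49 + 37 + 85 + 73 + ? = 305, so (5,5) = 61.
From column 2, 305 − (53 + 75 + 81 + 37) gives (2,2) = 59.
From main diagonal, 305 − (65 + 59 + 63 + 61) gives (4,4) = 57.
Using anti-diagonal: 67 + 63 + 81 + 49 + ? → (2,4) = 305 − 260 = 45.
Row 2: 71 + 59 + 47 + 45 + ? = 305, so (2,5) = 83.
Column 4 must total 305; the given cells sum to 254, so (3,4) = 51.
Column 5 needs 305; the known cells sum to 250, so (4,5) = 55.
Row 3: 75 + 63 + 51 + 39 + ? = 305, so (3,1) = 77.
Using row 4: 81 + 69 + 57 + 55 + ? → (4,1) = 305 − 262 = 43.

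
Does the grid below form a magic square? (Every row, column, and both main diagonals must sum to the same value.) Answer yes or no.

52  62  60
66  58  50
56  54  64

Yes

Row 1: 52 + 62 + 60 = 174.
Row 2: 66 + 58 + 50 = 174.
Row 3: 56 + 54 + 64 = 174.
Column 1: 52 + 66 + 56 = 174.
Column 2: 62 + 58 + 54 = 174.
Column 3: 60 + 50 + 64 = 174.
Main diagonal: 52 + 58 + 64 = 174.
Anti-diagonal: 60 + 58 + 56 = 174.
All lines sum to 174.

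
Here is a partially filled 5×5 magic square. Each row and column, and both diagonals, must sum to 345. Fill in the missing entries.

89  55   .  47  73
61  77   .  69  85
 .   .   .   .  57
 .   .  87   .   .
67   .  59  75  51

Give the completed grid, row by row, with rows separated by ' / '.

89 55 81 47 73 / 61 77 53 69 85 / 83 49 65 91 57 / 45 71 87 63 79 / 67 93 59 75 51

Using row 1: 89 + 55 + 47 + 73 + ? → (1,3) = 345 − 264 = 81.
Row 2 needs 345; the known cells sum to 292, so (2,3) = 53.
Row 5 needs 345; the known cells sum to 252, so (5,2) = 93.
Column 3 needs 345; the known cells sum to 280, so (3,3) = 65.
Column 5 needs 345; the known cells sum to 266, so (4,5) = 79.
From main diagonal, 345 − (89 + 77 + 65 + 51) gives (4,4) = 63.
Anti-diagonal needs 345; the known cells sum to 274, so (4,2) = 71.
Using row 4: 71 + 87 + 63 + 79 + ? → (4,1) = 345 − 300 = 45.
From column 1, 345 − (89 + 61 + 45 + 67) gives (3,1) = 83.
Column 2: 55 + 77 + 71 + 93 + ? = 345, so (3,2) = 49.
Column 4 needs 345; the known cells sum to 254, so (3,4) = 91.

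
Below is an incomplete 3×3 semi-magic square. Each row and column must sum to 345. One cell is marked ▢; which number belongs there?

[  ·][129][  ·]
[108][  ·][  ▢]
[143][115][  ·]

Row 3 needs 345; the known cells sum to 258, so (3,3) = 87.
Using column 1: 108 + 143 + ? → (1,1) = 345 − 251 = 94.
Column 2: 129 + 115 + ? = 345, so (2,2) = 101.
Row 1 must total 345; the given cells sum to 223, so (1,3) = 122.
Row 2: 108 + 101 + ? = 345, so (2,3) = 136.

136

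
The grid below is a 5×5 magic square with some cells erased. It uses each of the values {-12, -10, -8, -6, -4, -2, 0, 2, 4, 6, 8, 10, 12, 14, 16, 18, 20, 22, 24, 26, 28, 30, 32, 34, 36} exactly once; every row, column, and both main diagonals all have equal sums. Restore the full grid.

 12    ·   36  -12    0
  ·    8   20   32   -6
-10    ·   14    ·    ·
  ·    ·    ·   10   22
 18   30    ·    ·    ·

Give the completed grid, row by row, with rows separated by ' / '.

The 25 entries sum to 300, so each line sums to 300/5 = 60.
From row 1, 60 − (12 + 36 + (-12) + 0) gives (1,2) = 24.
The remaining cell in row 2 is (2,1) = 60 − 54 = 6.
Column 1 must total 60; the given cells sum to 26, so (4,1) = 34.
Using main diagonal: 12 + 8 + 14 + 10 + ? → (5,5) = 60 − 44 = 16.
Anti-diagonal must total 60; the given cells sum to 64, so (4,2) = -4.
Using row 4: 34 + (-4) + 10 + 22 + ? → (4,3) = 60 − 62 = -2.
The remaining cell in column 2 is (3,2) = 60 − 58 = 2.
Column 3: 36 + 20 + 14 + (-2) + ? = 60, so (5,3) = -8.
Column 5 needs 60; the known cells sum to 32, so (3,5) = 28.
Row 3: -10 + 2 + 14 + 28 + ? = 60, so (3,4) = 26.
Row 5 needs 60; the known cells sum to 56, so (5,4) = 4.

12 24 36 -12 0 / 6 8 20 32 -6 / -10 2 14 26 28 / 34 -4 -2 10 22 / 18 30 -8 4 16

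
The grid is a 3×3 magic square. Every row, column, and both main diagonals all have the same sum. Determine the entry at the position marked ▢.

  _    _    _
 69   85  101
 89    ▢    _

93

Row 2 is complete and sums to 255; that is the magic constant.
Column 1: 69 + 89 + ? = 255, so (1,1) = 97.
The remaining cell in main diagonal is (3,3) = 255 − 182 = 73.
The remaining cell in anti-diagonal is (1,3) = 255 − 174 = 81.
Using row 1: 97 + 81 + ? → (1,2) = 255 − 178 = 77.
Row 3 needs 255; the known cells sum to 162, so (3,2) = 93.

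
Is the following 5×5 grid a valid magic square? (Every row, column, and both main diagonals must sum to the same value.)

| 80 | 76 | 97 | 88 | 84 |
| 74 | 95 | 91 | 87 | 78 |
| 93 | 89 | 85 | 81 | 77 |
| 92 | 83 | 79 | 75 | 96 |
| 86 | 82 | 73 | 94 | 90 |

Row 1: 80 + 76 + 97 + 88 + 84 = 425.
Row 2: 74 + 95 + 91 + 87 + 78 = 425.
Row 3: 93 + 89 + 85 + 81 + 77 = 425.
Row 4: 92 + 83 + 79 + 75 + 96 = 425.
Row 5: 86 + 82 + 73 + 94 + 90 = 425.
Column 1: 80 + 74 + 93 + 92 + 86 = 425.
Column 2: 76 + 95 + 89 + 83 + 82 = 425.
Column 3: 97 + 91 + 85 + 79 + 73 = 425.
Column 4: 88 + 87 + 81 + 75 + 94 = 425.
Column 5: 84 + 78 + 77 + 96 + 90 = 425.
Main diagonal: 80 + 95 + 85 + 75 + 90 = 425.
Anti-diagonal: 84 + 87 + 85 + 83 + 86 = 425.
All lines sum to 425.

Yes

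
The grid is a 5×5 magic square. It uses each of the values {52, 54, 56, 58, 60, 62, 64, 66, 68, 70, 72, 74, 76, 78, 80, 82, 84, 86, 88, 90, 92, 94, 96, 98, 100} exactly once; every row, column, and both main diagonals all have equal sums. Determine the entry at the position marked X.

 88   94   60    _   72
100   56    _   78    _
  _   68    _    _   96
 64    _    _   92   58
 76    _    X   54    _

The 25 entries sum to 1900, so each line sums to 1900/5 = 380.
From row 1, 380 − (88 + 94 + 60 + 72) gives (1,4) = 66.
The remaining cell in column 1 is (3,1) = 380 − 328 = 52.
Column 4 must total 380; the given cells sum to 290, so (3,4) = 90.
The remaining cell in row 3 is (3,3) = 380 − 306 = 74.
The remaining cell in main diagonal is (5,5) = 380 − 310 = 70.
Using anti-diagonal: 72 + 78 + 74 + 76 + ? → (4,2) = 380 − 300 = 80.
From row 4, 380 − (64 + 80 + 92 + 58) gives (4,3) = 86.
Column 2 must total 380; the given cells sum to 298, so (5,2) = 82.
Using column 5: 72 + 96 + 58 + 70 + ? → (2,5) = 380 − 296 = 84.
Row 2: 100 + 56 + 78 + 84 + ? = 380, so (2,3) = 62.
Row 5 must total 380; the given cells sum to 282, so (5,3) = 98.

98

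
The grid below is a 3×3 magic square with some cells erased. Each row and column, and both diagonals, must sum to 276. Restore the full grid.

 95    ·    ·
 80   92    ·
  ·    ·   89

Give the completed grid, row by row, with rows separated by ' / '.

Row 2 must total 276; the given cells sum to 172, so (2,3) = 104.
Using column 1: 95 + 80 + ? → (3,1) = 276 − 175 = 101.
The remaining cell in column 3 is (1,3) = 276 − 193 = 83.
Row 1 needs 276; the known cells sum to 178, so (1,2) = 98.
Using row 3: 101 + 89 + ? → (3,2) = 276 − 190 = 86.

95 98 83 / 80 92 104 / 101 86 89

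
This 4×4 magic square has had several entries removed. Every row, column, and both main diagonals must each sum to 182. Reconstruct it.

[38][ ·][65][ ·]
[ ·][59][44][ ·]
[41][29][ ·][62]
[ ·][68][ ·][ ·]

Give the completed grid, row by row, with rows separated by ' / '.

From row 3, 182 − (41 + 29 + 62) gives (3,3) = 50.
Column 2 needs 182; the known cells sum to 156, so (1,2) = 26.
Column 3 must total 182; the given cells sum to 159, so (4,3) = 23.
Main diagonal needs 182; the known cells sum to 147, so (4,4) = 35.
From row 1, 182 − (38 + 26 + 65) gives (1,4) = 53.
From row 4, 182 − (68 + 23 + 35) gives (4,1) = 56.
Column 1 needs 182; the known cells sum to 135, so (2,1) = 47.
From column 4, 182 − (53 + 62 + 35) gives (2,4) = 32.

38 26 65 53 / 47 59 44 32 / 41 29 50 62 / 56 68 23 35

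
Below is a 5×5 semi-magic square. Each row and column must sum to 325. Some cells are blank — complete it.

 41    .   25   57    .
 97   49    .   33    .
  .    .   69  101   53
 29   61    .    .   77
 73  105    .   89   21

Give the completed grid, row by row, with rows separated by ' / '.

41 93 25 57 109 / 97 49 81 33 65 / 85 17 69 101 53 / 29 61 113 45 77 / 73 105 37 89 21

The remaining cell in row 5 is (5,3) = 325 − 288 = 37.
From column 1, 325 − (41 + 97 + 29 + 73) gives (3,1) = 85.
Using column 4: 57 + 33 + 101 + 89 + ? → (4,4) = 325 − 280 = 45.
The remaining cell in row 3 is (3,2) = 325 − 308 = 17.
The remaining cell in row 4 is (4,3) = 325 − 212 = 113.
Column 2: 49 + 17 + 61 + 105 + ? = 325, so (1,2) = 93.
Using column 3: 25 + 69 + 113 + 37 + ? → (2,3) = 325 − 244 = 81.
Row 1: 41 + 93 + 25 + 57 + ? = 325, so (1,5) = 109.
Row 2 must total 325; the given cells sum to 260, so (2,5) = 65.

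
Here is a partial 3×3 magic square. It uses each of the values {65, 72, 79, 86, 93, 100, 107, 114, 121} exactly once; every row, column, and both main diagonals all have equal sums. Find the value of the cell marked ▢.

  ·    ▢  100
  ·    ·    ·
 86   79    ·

107

The 9 entries sum to 837, so each line sums to 837/3 = 279.
From row 3, 279 − (86 + 79) gives (3,3) = 114.
Column 3 needs 279; the known cells sum to 214, so (2,3) = 65.
Anti-diagonal needs 279; the known cells sum to 186, so (2,2) = 93.
Row 2: 93 + 65 + ? = 279, so (2,1) = 121.
The remaining cell in column 1 is (1,1) = 279 − 207 = 72.
The remaining cell in column 2 is (1,2) = 279 − 172 = 107.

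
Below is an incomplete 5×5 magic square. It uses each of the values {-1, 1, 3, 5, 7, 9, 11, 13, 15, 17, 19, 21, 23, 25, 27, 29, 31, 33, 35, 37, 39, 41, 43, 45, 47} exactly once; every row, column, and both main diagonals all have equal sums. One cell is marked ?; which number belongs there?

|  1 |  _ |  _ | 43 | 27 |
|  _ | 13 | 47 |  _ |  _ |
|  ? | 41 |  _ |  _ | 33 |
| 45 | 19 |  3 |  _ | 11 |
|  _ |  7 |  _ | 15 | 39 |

17

The 25 entries sum to 575, so each line sums to 575/5 = 115.
Using row 4: 45 + 19 + 3 + 11 + ? → (4,4) = 115 − 78 = 37.
Using column 2: 13 + 41 + 19 + 7 + ? → (1,2) = 115 − 80 = 35.
Using column 5: 27 + 33 + 11 + 39 + ? → (2,5) = 115 − 110 = 5.
Main diagonal needs 115; the known cells sum to 90, so (3,3) = 25.
From row 1, 115 − (1 + 35 + 43 + 27) gives (1,3) = 9.
From column 3, 115 − (9 + 47 + 25 + 3) gives (5,3) = 31.
Row 5 needs 115; the known cells sum to 92, so (5,1) = 23.
Using anti-diagonal: 27 + 25 + 19 + 23 + ? → (2,4) = 115 − 94 = 21.
From row 2, 115 − (13 + 47 + 21 + 5) gives (2,1) = 29.
Column 1 needs 115; the known cells sum to 98, so (3,1) = 17.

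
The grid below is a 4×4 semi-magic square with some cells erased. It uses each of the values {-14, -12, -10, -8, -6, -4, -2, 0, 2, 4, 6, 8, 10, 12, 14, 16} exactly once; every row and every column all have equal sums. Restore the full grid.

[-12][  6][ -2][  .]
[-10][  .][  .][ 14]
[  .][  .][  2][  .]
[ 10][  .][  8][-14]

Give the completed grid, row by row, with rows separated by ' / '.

The 16 entries sum to 16, so each line sums to 16/4 = 4.
From row 1, 4 − (-12 + 6 + (-2)) gives (1,4) = 12.
Row 4 must total 4; the given cells sum to 4, so (4,2) = 0.
The remaining cell in column 1 is (3,1) = 4 − (-12) = 16.
Column 3 must total 4; the given cells sum to 8, so (2,3) = -4.
Column 4 must total 4; the given cells sum to 12, so (3,4) = -8.
From row 2, 4 − (-10 + (-4) + 14) gives (2,2) = 4.
Row 3 needs 4; the known cells sum to 10, so (3,2) = -6.

-12 6 -2 12 / -10 4 -4 14 / 16 -6 2 -8 / 10 0 8 -14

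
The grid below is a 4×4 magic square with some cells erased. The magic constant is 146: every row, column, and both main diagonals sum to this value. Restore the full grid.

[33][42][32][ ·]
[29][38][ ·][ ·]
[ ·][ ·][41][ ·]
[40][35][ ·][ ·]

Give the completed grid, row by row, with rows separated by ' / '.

Row 1 must total 146; the given cells sum to 107, so (1,4) = 39.
From column 1, 146 − (33 + 29 + 40) gives (3,1) = 44.
Column 2 must total 146; the given cells sum to 115, so (3,2) = 31.
The remaining cell in main diagonal is (4,4) = 146 − 112 = 34.
Anti-diagonal must total 146; the given cells sum to 110, so (2,3) = 36.
Row 2: 29 + 38 + 36 + ? = 146, so (2,4) = 43.
Using row 3: 44 + 31 + 41 + ? → (3,4) = 146 − 116 = 30.
Row 4 must total 146; the given cells sum to 109, so (4,3) = 37.

33 42 32 39 / 29 38 36 43 / 44 31 41 30 / 40 35 37 34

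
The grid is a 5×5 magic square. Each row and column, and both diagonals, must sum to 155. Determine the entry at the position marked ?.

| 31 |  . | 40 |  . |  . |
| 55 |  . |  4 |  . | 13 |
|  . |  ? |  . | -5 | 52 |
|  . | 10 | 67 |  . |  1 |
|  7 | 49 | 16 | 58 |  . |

61

From row 5, 155 − (7 + 49 + 16 + 58) gives (5,5) = 25.
Using column 3: 40 + 4 + 67 + 16 + ? → (3,3) = 155 − 127 = 28.
Column 5: 13 + 52 + 1 + 25 + ? = 155, so (1,5) = 64.
Anti-diagonal: 64 + 28 + 10 + 7 + ? = 155, so (2,4) = 46.
From row 2, 155 − (55 + 4 + 46 + 13) gives (2,2) = 37.
The remaining cell in main diagonal is (4,4) = 155 − 121 = 34.
The remaining cell in row 4 is (4,1) = 155 − 112 = 43.
Column 1: 31 + 55 + 43 + 7 + ? = 155, so (3,1) = 19.
Column 4: 46 + (-5) + 34 + 58 + ? = 155, so (1,4) = 22.
Row 1 needs 155; the known cells sum to 157, so (1,2) = -2.
Using row 3: 19 + 28 + (-5) + 52 + ? → (3,2) = 155 − 94 = 61.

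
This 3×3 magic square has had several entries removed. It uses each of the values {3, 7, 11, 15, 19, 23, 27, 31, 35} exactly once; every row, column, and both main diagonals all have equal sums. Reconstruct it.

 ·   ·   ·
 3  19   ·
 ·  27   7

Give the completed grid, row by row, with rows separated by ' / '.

The 9 entries sum to 171, so each line sums to 171/3 = 57.
Row 2: 3 + 19 + ? = 57, so (2,3) = 35.
Row 3: 27 + 7 + ? = 57, so (3,1) = 23.
From column 1, 57 − (3 + 23) gives (1,1) = 31.
Column 2: 19 + 27 + ? = 57, so (1,2) = 11.
From column 3, 57 − (35 + 7) gives (1,3) = 15.

31 11 15 / 3 19 35 / 23 27 7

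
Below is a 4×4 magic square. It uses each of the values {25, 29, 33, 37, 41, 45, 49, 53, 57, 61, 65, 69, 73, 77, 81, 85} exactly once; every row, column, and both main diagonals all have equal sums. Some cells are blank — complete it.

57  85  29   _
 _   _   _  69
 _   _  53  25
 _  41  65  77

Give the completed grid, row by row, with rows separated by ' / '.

The 16 entries sum to 880, so each line sums to 880/4 = 220.
Using row 1: 57 + 85 + 29 + ? → (1,4) = 220 − 171 = 49.
The remaining cell in row 4 is (4,1) = 220 − 183 = 37.
From column 3, 220 − (29 + 53 + 65) gives (2,3) = 73.
The remaining cell in main diagonal is (2,2) = 220 − 187 = 33.
The remaining cell in anti-diagonal is (3,2) = 220 − 159 = 61.
Row 2: 33 + 73 + 69 + ? = 220, so (2,1) = 45.
Using row 3: 61 + 53 + 25 + ? → (3,1) = 220 − 139 = 81.

57 85 29 49 / 45 33 73 69 / 81 61 53 25 / 37 41 65 77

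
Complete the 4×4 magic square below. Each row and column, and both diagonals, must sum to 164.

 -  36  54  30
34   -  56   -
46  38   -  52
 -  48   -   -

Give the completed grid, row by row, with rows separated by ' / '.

The remaining cell in row 1 is (1,1) = 164 − 120 = 44.
The remaining cell in row 3 is (3,3) = 164 − 136 = 28.
Column 1 must total 164; the given cells sum to 124, so (4,1) = 40.
Column 2 needs 164; the known cells sum to 122, so (2,2) = 42.
Column 3 must total 164; the given cells sum to 138, so (4,3) = 26.
From main diagonal, 164 − (44 + 42 + 28) gives (4,4) = 50.
Row 2 needs 164; the known cells sum to 132, so (2,4) = 32.

44 36 54 30 / 34 42 56 32 / 46 38 28 52 / 40 48 26 50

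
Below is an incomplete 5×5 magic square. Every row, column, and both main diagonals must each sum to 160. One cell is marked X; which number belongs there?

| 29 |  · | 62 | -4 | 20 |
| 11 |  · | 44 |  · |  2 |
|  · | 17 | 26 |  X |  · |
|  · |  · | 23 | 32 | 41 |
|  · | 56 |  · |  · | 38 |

The remaining cell in row 1 is (1,2) = 160 − 107 = 53.
The remaining cell in column 3 is (5,3) = 160 − 155 = 5.
From column 5, 160 − (20 + 2 + 41 + 38) gives (3,5) = 59.
Main diagonal: 29 + 26 + 32 + 38 + ? = 160, so (2,2) = 35.
Row 2 must total 160; the given cells sum to 92, so (2,4) = 68.
Using column 2: 53 + 35 + 17 + 56 + ? → (4,2) = 160 − 161 = -1.
From anti-diagonal, 160 − (20 + 68 + 26 + (-1)) gives (5,1) = 47.
Row 4 needs 160; the known cells sum to 95, so (4,1) = 65.
From row 5, 160 − (47 + 56 + 5 + 38) gives (5,4) = 14.
Column 1: 29 + 11 + 65 + 47 + ? = 160, so (3,1) = 8.
Column 4: -4 + 68 + 32 + 14 + ? = 160, so (3,4) = 50.

50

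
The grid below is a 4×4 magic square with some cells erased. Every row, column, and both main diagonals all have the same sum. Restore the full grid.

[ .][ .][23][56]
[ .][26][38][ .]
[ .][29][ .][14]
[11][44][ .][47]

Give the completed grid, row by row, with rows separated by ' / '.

Anti-diagonal is already complete: 56 + 38 + 29 + 11 = 134, so that is the magic constant.
Row 4 must total 134; the given cells sum to 102, so (4,3) = 32.
The remaining cell in column 2 is (1,2) = 134 − 99 = 35.
Column 3: 23 + 38 + 32 + ? = 134, so (3,3) = 41.
Column 4 must total 134; the given cells sum to 117, so (2,4) = 17.
From main diagonal, 134 − (26 + 41 + 47) gives (1,1) = 20.
Row 2: 26 + 38 + 17 + ? = 134, so (2,1) = 53.
Row 3 needs 134; the known cells sum to 84, so (3,1) = 50.

20 35 23 56 / 53 26 38 17 / 50 29 41 14 / 11 44 32 47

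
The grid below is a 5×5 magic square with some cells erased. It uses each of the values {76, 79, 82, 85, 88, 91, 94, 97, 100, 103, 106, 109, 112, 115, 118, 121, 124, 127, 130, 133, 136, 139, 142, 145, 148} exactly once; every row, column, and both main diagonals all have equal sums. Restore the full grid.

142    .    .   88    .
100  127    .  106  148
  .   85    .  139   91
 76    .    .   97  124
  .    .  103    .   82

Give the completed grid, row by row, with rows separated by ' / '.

The 25 entries sum to 2800, so each line sums to 2800/5 = 560.
Row 2 must total 560; the given cells sum to 481, so (2,3) = 79.
Column 4 needs 560; the known cells sum to 430, so (5,4) = 130.
Column 5: 148 + 91 + 124 + 82 + ? = 560, so (1,5) = 115.
From main diagonal, 560 − (142 + 127 + 97 + 82) gives (3,3) = 112.
Using row 3: 85 + 112 + 139 + 91 + ? → (3,1) = 560 − 427 = 133.
Column 1 needs 560; the known cells sum to 451, so (5,1) = 109.
Anti-diagonal must total 560; the given cells sum to 442, so (4,2) = 118.
Using row 4: 76 + 118 + 97 + 124 + ? → (4,3) = 560 − 415 = 145.
Using row 5: 109 + 103 + 130 + 82 + ? → (5,2) = 560 − 424 = 136.
Column 2 needs 560; the known cells sum to 466, so (1,2) = 94.
Column 3: 79 + 112 + 145 + 103 + ? = 560, so (1,3) = 121.

142 94 121 88 115 / 100 127 79 106 148 / 133 85 112 139 91 / 76 118 145 97 124 / 109 136 103 130 82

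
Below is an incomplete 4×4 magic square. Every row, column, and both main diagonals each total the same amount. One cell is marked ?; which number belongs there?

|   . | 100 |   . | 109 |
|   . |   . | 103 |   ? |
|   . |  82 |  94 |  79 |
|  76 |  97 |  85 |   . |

Anti-diagonal is complete and sums to 370; that is the magic constant.
Using row 3: 82 + 94 + 79 + ? → (3,1) = 370 − 255 = 115.
Row 4: 76 + 97 + 85 + ? = 370, so (4,4) = 112.
Column 2 must total 370; the given cells sum to 279, so (2,2) = 91.
Column 3 needs 370; the known cells sum to 282, so (1,3) = 88.
Using column 4: 109 + 79 + 112 + ? → (2,4) = 370 − 300 = 70.

70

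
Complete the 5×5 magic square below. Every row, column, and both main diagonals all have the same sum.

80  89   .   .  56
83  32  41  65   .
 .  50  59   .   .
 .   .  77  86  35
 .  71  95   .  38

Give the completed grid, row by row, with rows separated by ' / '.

Main diagonal is already complete: 80 + 32 + 59 + 86 + 38 = 295, so that is the magic constant.
Using row 2: 83 + 32 + 41 + 65 + ? → (2,5) = 295 − 221 = 74.
The remaining cell in column 2 is (4,2) = 295 − 242 = 53.
Column 3 needs 295; the known cells sum to 272, so (1,3) = 23.
From column 5, 295 − (56 + 74 + 35 + 38) gives (3,5) = 92.
Anti-diagonal: 56 + 65 + 59 + 53 + ? = 295, so (5,1) = 62.
From row 1, 295 − (80 + 89 + 23 + 56) gives (1,4) = 47.
Row 4 must total 295; the given cells sum to 251, so (4,1) = 44.
The remaining cell in row 5 is (5,4) = 295 − 266 = 29.
The remaining cell in column 1 is (3,1) = 295 − 269 = 26.
Column 4 needs 295; the known cells sum to 227, so (3,4) = 68.

80 89 23 47 56 / 83 32 41 65 74 / 26 50 59 68 92 / 44 53 77 86 35 / 62 71 95 29 38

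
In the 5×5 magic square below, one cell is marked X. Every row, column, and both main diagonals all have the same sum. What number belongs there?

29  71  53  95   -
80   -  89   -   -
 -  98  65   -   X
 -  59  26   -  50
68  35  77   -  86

Column 3 is complete and sums to 310; that is the magic constant.
Using row 1: 29 + 71 + 53 + 95 + ? → (1,5) = 310 − 248 = 62.
Row 5 must total 310; the given cells sum to 266, so (5,4) = 44.
Using column 2: 71 + 98 + 59 + 35 + ? → (2,2) = 310 − 263 = 47.
Main diagonal must total 310; the given cells sum to 227, so (4,4) = 83.
Using anti-diagonal: 62 + 65 + 59 + 68 + ? → (2,4) = 310 − 254 = 56.
From row 2, 310 − (80 + 47 + 89 + 56) gives (2,5) = 38.
Row 4 must total 310; the given cells sum to 218, so (4,1) = 92.
The remaining cell in column 1 is (3,1) = 310 − 269 = 41.
Column 4 needs 310; the known cells sum to 278, so (3,4) = 32.
The remaining cell in column 5 is (3,5) = 310 − 236 = 74.

74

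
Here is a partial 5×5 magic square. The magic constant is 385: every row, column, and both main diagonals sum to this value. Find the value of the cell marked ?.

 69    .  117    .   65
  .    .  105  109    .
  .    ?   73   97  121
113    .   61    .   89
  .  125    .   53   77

49

Column 3 needs 385; the known cells sum to 356, so (5,3) = 29.
From column 5, 385 − (65 + 121 + 89 + 77) gives (2,5) = 33.
From row 5, 385 − (125 + 29 + 53 + 77) gives (5,1) = 101.
Anti-diagonal needs 385; the known cells sum to 348, so (4,2) = 37.
From row 4, 385 − (113 + 37 + 61 + 89) gives (4,4) = 85.
Using column 4: 109 + 97 + 85 + 53 + ? → (1,4) = 385 − 344 = 41.
From main diagonal, 385 − (69 + 73 + 85 + 77) gives (2,2) = 81.
Row 1 needs 385; the known cells sum to 292, so (1,2) = 93.
Row 2 must total 385; the given cells sum to 328, so (2,1) = 57.
Column 1 must total 385; the given cells sum to 340, so (3,1) = 45.
Column 2 needs 385; the known cells sum to 336, so (3,2) = 49.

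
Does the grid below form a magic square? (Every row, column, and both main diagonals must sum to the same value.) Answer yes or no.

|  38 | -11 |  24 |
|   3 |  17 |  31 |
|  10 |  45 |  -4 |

Yes

Row 1: 38 + (-11) + 24 = 51.
Row 2: 3 + 17 + 31 = 51.
Row 3: 10 + 45 + (-4) = 51.
Column 1: 38 + 3 + 10 = 51.
Column 2: -11 + 17 + 45 = 51.
Column 3: 24 + 31 + (-4) = 51.
Main diagonal: 38 + 17 + (-4) = 51.
Anti-diagonal: 24 + 17 + 10 = 51.
All lines sum to 51.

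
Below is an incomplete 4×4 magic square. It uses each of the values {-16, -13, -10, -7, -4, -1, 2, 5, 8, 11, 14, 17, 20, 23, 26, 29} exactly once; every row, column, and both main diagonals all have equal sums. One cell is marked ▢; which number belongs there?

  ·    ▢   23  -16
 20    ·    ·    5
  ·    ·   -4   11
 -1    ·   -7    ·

2

The 16 entries sum to 104, so each line sums to 104/4 = 26.
Using column 3: 23 + (-4) + (-7) + ? → (2,3) = 26 − 12 = 14.
Using column 4: -16 + 5 + 11 + ? → (4,4) = 26 − 0 = 26.
The remaining cell in anti-diagonal is (3,2) = 26 − (-3) = 29.
Row 2 must total 26; the given cells sum to 39, so (2,2) = -13.
Row 3 must total 26; the given cells sum to 36, so (3,1) = -10.
Row 4: -1 + (-7) + 26 + ? = 26, so (4,2) = 8.
The remaining cell in column 1 is (1,1) = 26 − 9 = 17.
The remaining cell in column 2 is (1,2) = 26 − 24 = 2.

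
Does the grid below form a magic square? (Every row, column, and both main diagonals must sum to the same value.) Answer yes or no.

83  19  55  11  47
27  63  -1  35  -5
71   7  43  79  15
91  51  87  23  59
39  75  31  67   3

No — column 1 sums to 311 but column 2 sums to 215.

Row 1: 83 + 19 + 55 + 11 + 47 = 215.
Row 2: 27 + 63 + (-1) + 35 + (-5) = 119.
Row 3: 71 + 7 + 43 + 79 + 15 = 215.
Row 4: 91 + 51 + 87 + 23 + 59 = 311.
Row 5: 39 + 75 + 31 + 67 + 3 = 215.
Column 1: 83 + 27 + 71 + 91 + 39 = 311.
Column 2: 19 + 63 + 7 + 51 + 75 = 215.
Column 3: 55 + (-1) + 43 + 87 + 31 = 215.
Column 4: 11 + 35 + 79 + 23 + 67 = 215.
Column 5: 47 + (-5) + 15 + 59 + 3 = 119.
Main diagonal: 83 + 63 + 43 + 23 + 3 = 215.
Anti-diagonal: 47 + 35 + 43 + 51 + 39 = 215.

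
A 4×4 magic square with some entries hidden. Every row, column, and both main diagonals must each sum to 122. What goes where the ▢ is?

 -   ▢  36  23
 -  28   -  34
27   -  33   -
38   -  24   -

Column 3: 36 + 33 + 24 + ? = 122, so (2,3) = 29.
Anti-diagonal needs 122; the known cells sum to 90, so (3,2) = 32.
Using row 2: 28 + 29 + 34 + ? → (2,1) = 122 − 91 = 31.
Row 3: 27 + 32 + 33 + ? = 122, so (3,4) = 30.
Column 1: 31 + 27 + 38 + ? = 122, so (1,1) = 26.
Column 4 must total 122; the given cells sum to 87, so (4,4) = 35.
Row 1: 26 + 36 + 23 + ? = 122, so (1,2) = 37.

37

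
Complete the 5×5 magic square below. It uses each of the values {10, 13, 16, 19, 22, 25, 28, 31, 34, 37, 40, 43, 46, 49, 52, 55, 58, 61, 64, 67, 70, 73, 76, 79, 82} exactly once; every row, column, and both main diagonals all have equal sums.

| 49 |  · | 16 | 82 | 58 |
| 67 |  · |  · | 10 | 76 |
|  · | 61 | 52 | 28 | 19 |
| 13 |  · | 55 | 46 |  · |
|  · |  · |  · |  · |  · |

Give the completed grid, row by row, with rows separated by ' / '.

49 25 16 82 58 / 67 43 34 10 76 / 70 61 52 28 19 / 13 79 55 46 37 / 31 22 73 64 40

The 25 entries sum to 1150, so each line sums to 1150/5 = 230.
Row 1 needs 230; the known cells sum to 205, so (1,2) = 25.
From row 3, 230 − (61 + 52 + 28 + 19) gives (3,1) = 70.
Column 1 must total 230; the given cells sum to 199, so (5,1) = 31.
The remaining cell in column 4 is (5,4) = 230 − 166 = 64.
The remaining cell in anti-diagonal is (4,2) = 230 − 151 = 79.
From row 4, 230 − (13 + 79 + 55 + 46) gives (4,5) = 37.
Column 5 must total 230; the given cells sum to 190, so (5,5) = 40.
Main diagonal: 49 + 52 + 46 + 40 + ? = 230, so (2,2) = 43.
Using row 2: 67 + 43 + 10 + 76 + ? → (2,3) = 230 − 196 = 34.
Column 2 needs 230; the known cells sum to 208, so (5,2) = 22.
From column 3, 230 − (16 + 34 + 52 + 55) gives (5,3) = 73.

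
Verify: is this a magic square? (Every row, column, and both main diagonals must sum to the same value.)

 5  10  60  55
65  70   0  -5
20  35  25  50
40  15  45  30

Row 1: 5 + 10 + 60 + 55 = 130.
Row 2: 65 + 70 + 0 + (-5) = 130.
Row 3: 20 + 35 + 25 + 50 = 130.
Row 4: 40 + 15 + 45 + 30 = 130.
Column 1: 5 + 65 + 20 + 40 = 130.
Column 2: 10 + 70 + 35 + 15 = 130.
Column 3: 60 + 0 + 25 + 45 = 130.
Column 4: 55 + (-5) + 50 + 30 = 130.
Main diagonal: 5 + 70 + 25 + 30 = 130.
Anti-diagonal: 55 + 0 + 35 + 40 = 130.
All lines sum to 130.

Yes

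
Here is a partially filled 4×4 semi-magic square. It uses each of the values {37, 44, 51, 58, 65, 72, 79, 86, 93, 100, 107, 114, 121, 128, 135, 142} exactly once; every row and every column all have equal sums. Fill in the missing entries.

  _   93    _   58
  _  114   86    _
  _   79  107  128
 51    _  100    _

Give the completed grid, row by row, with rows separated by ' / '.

142 93 65 58 / 121 114 86 37 / 44 79 107 128 / 51 72 100 135

The 16 entries sum to 1432, so each line sums to 1432/4 = 358.
Row 3: 79 + 107 + 128 + ? = 358, so (3,1) = 44.
Using column 2: 93 + 114 + 79 + ? → (4,2) = 358 − 286 = 72.
Column 3 needs 358; the known cells sum to 293, so (1,3) = 65.
Row 1: 93 + 65 + 58 + ? = 358, so (1,1) = 142.
The remaining cell in row 4 is (4,4) = 358 − 223 = 135.
From column 1, 358 − (142 + 44 + 51) gives (2,1) = 121.
The remaining cell in column 4 is (2,4) = 358 − 321 = 37.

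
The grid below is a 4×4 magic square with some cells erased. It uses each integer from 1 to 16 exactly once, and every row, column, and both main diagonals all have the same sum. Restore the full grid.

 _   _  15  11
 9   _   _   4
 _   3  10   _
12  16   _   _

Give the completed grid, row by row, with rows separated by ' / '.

6 2 15 11 / 9 13 8 4 / 7 3 10 14 / 12 16 1 5

The entries are 1 through 16, which sum to 136, so each line sums to 136/4 = 34.
Anti-diagonal needs 34; the known cells sum to 26, so (2,3) = 8.
The remaining cell in row 2 is (2,2) = 34 − 21 = 13.
Column 2: 13 + 3 + 16 + ? = 34, so (1,2) = 2.
Using column 3: 15 + 8 + 10 + ? → (4,3) = 34 − 33 = 1.
Using row 1: 2 + 15 + 11 + ? → (1,1) = 34 − 28 = 6.
Row 4: 12 + 16 + 1 + ? = 34, so (4,4) = 5.
Column 1: 6 + 9 + 12 + ? = 34, so (3,1) = 7.
Column 4: 11 + 4 + 5 + ? = 34, so (3,4) = 14.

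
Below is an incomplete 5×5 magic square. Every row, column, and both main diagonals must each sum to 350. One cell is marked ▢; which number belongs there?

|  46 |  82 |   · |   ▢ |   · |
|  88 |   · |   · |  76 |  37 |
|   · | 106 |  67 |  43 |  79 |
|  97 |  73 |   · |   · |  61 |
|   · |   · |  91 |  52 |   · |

From row 3, 350 − (106 + 67 + 43 + 79) gives (3,1) = 55.
Using column 1: 46 + 88 + 55 + 97 + ? → (5,1) = 350 − 286 = 64.
Using anti-diagonal: 76 + 67 + 73 + 64 + ? → (1,5) = 350 − 280 = 70.
The remaining cell in column 5 is (5,5) = 350 − 247 = 103.
Row 5 needs 350; the known cells sum to 310, so (5,2) = 40.
Column 2 must total 350; the given cells sum to 301, so (2,2) = 49.
Using main diagonal: 46 + 49 + 67 + 103 + ? → (4,4) = 350 − 265 = 85.
Row 2 must total 350; the given cells sum to 250, so (2,3) = 100.
Row 4 must total 350; the given cells sum to 316, so (4,3) = 34.
Column 3: 100 + 67 + 34 + 91 + ? = 350, so (1,3) = 58.
From column 4, 350 − (76 + 43 + 85 + 52) gives (1,4) = 94.

94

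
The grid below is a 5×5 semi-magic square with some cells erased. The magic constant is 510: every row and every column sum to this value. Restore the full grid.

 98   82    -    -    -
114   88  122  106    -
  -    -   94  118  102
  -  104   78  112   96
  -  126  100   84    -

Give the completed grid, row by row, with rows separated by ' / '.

98 82 116 90 124 / 114 88 122 106 80 / 86 110 94 118 102 / 120 104 78 112 96 / 92 126 100 84 108

Row 2: 114 + 88 + 122 + 106 + ? = 510, so (2,5) = 80.
Row 4 needs 510; the known cells sum to 390, so (4,1) = 120.
Column 2 must total 510; the given cells sum to 400, so (3,2) = 110.
From column 3, 510 − (122 + 94 + 78 + 100) gives (1,3) = 116.
From column 4, 510 − (106 + 118 + 112 + 84) gives (1,4) = 90.
Row 1 must total 510; the given cells sum to 386, so (1,5) = 124.
Row 3: 110 + 94 + 118 + 102 + ? = 510, so (3,1) = 86.
Column 1 must total 510; the given cells sum to 418, so (5,1) = 92.
Column 5 needs 510; the known cells sum to 402, so (5,5) = 108.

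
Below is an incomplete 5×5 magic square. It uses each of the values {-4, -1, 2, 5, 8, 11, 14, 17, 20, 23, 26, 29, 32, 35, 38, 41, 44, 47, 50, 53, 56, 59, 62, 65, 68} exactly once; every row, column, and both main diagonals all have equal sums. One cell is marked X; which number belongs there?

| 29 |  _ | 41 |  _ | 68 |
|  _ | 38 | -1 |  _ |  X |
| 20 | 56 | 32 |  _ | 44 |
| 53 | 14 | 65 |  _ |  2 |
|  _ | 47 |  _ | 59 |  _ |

The 25 entries sum to 800, so each line sums to 800/5 = 160.
Row 3 needs 160; the known cells sum to 152, so (3,4) = 8.
Row 4 must total 160; the given cells sum to 134, so (4,4) = 26.
From column 2, 160 − (38 + 56 + 14 + 47) gives (1,2) = 5.
Column 3 must total 160; the given cells sum to 137, so (5,3) = 23.
From main diagonal, 160 − (29 + 38 + 32 + 26) gives (5,5) = 35.
Row 1 needs 160; the known cells sum to 143, so (1,4) = 17.
Row 5: 47 + 23 + 59 + 35 + ? = 160, so (5,1) = -4.
Using column 1: 29 + 20 + 53 + (-4) + ? → (2,1) = 160 − 98 = 62.
Column 4: 17 + 8 + 26 + 59 + ? = 160, so (2,4) = 50.
Column 5 must total 160; the given cells sum to 149, so (2,5) = 11.

11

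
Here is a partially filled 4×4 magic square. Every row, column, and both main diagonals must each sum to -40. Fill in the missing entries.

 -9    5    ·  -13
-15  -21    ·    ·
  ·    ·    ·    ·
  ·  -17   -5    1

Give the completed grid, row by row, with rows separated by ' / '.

The remaining cell in row 1 is (1,3) = -40 − (-17) = -23.
Row 4 must total -40; the given cells sum to -21, so (4,1) = -19.
Using column 1: -9 + (-15) + (-19) + ? → (3,1) = -40 − (-43) = 3.
Column 2: 5 + (-21) + (-17) + ? = -40, so (3,2) = -7.
Using main diagonal: -9 + (-21) + 1 + ? → (3,3) = -40 − (-29) = -11.
The remaining cell in anti-diagonal is (2,3) = -40 − (-39) = -1.
The remaining cell in row 2 is (2,4) = -40 − (-37) = -3.
The remaining cell in row 3 is (3,4) = -40 − (-15) = -25.

-9 5 -23 -13 / -15 -21 -1 -3 / 3 -7 -11 -25 / -19 -17 -5 1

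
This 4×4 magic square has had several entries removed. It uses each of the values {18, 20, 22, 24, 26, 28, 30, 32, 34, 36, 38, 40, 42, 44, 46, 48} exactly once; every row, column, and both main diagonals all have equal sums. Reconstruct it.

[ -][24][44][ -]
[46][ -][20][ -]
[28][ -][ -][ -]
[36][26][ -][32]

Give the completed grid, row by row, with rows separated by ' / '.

The 16 entries sum to 528, so each line sums to 528/4 = 132.
Row 4 must total 132; the given cells sum to 94, so (4,3) = 38.
Using column 1: 46 + 28 + 36 + ? → (1,1) = 132 − 110 = 22.
Column 3 needs 132; the known cells sum to 102, so (3,3) = 30.
Main diagonal: 22 + 30 + 32 + ? = 132, so (2,2) = 48.
Row 1: 22 + 24 + 44 + ? = 132, so (1,4) = 42.
Row 2 needs 132; the known cells sum to 114, so (2,4) = 18.
Column 2 must total 132; the given cells sum to 98, so (3,2) = 34.
Column 4 must total 132; the given cells sum to 92, so (3,4) = 40.

22 24 44 42 / 46 48 20 18 / 28 34 30 40 / 36 26 38 32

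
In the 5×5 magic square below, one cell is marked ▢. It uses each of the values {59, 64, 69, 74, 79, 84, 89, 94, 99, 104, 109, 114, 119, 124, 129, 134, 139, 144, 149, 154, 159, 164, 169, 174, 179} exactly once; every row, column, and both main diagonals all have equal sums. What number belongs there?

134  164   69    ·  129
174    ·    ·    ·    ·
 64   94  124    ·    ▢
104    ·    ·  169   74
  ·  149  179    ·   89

159

The 25 entries sum to 2975, so each line sums to 2975/5 = 595.
Row 1: 134 + 164 + 69 + 129 + ? = 595, so (1,4) = 99.
From column 1, 595 − (134 + 174 + 64 + 104) gives (5,1) = 119.
The remaining cell in main diagonal is (2,2) = 595 − 516 = 79.
Row 5 needs 595; the known cells sum to 536, so (5,4) = 59.
From column 2, 595 − (164 + 79 + 94 + 149) gives (4,2) = 109.
Anti-diagonal needs 595; the known cells sum to 481, so (2,4) = 114.
Row 4 must total 595; the given cells sum to 456, so (4,3) = 139.
Using column 3: 69 + 124 + 139 + 179 + ? → (2,3) = 595 − 511 = 84.
The remaining cell in column 4 is (3,4) = 595 − 441 = 154.
Row 2 must total 595; the given cells sum to 451, so (2,5) = 144.
The remaining cell in row 3 is (3,5) = 595 − 436 = 159.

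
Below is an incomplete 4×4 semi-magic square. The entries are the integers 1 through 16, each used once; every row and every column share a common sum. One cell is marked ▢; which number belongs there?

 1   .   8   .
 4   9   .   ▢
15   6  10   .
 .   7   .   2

The entries are 1 through 16, which sum to 136, so each line sums to 136/4 = 34.
Row 3: 15 + 6 + 10 + ? = 34, so (3,4) = 3.
Column 1: 1 + 4 + 15 + ? = 34, so (4,1) = 14.
Using column 2: 9 + 6 + 7 + ? → (1,2) = 34 − 22 = 12.
The remaining cell in row 1 is (1,4) = 34 − 21 = 13.
The remaining cell in row 4 is (4,3) = 34 − 23 = 11.
The remaining cell in column 3 is (2,3) = 34 − 29 = 5.
Column 4: 13 + 3 + 2 + ? = 34, so (2,4) = 16.

16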